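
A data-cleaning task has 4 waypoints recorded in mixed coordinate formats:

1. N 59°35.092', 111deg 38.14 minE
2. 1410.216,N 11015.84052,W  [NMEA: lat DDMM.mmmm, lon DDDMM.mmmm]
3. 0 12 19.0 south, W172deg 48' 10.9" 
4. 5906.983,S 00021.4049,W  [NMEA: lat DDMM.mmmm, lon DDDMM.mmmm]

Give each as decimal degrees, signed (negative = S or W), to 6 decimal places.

Point 1:
  φ: 59 + 35.092/60 = 59.5848667
  N ⇒ keep positive
  Lon: 38.14′ = 0.635667°; total 111.6356667
  E → positive
Point 2:
  φ: degrees = first 2 digits = 14, minutes = 10.216; 14 + 10.216/60 = 14.1702667
  N ⇒ keep positive
  Lon: degrees = first 3 digits = 110, minutes = 15.84052; 110 + 15.84052/60 = 110.2640087
  W ⇒ negate
Point 3:
  φ: 0 + 12/60 + 19/3600 = 0.2052778
  hemisphere S, so the sign is −
  λ: 172 + 48/60 + 10.9/3600 = 172.8030278
  W → negative
Point 4:
  Latitude: degrees = first 2 digits = 59, minutes = 6.983; 59 + 6.983/60 = 59.1163833
  S ⇒ negate
  Lon: degrees = first 3 digits = 0, minutes = 21.4049; 0 + 21.4049/60 = 0.3567483
  hemisphere W, so the sign is −

1. 59.584867, 111.635667
2. 14.170267, -110.264009
3. -0.205278, -172.803028
4. -59.116383, -0.356748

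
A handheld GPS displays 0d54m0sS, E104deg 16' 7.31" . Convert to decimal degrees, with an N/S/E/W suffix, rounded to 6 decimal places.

0.900000° S, 104.268697° E

Latitude: 0 + 54/60 + 0/3600 = 0.9000000
Longitude: 104° + 16/60 + 7.31/3600 = 104 + 0.266667 + 0.002031 = 104.2686972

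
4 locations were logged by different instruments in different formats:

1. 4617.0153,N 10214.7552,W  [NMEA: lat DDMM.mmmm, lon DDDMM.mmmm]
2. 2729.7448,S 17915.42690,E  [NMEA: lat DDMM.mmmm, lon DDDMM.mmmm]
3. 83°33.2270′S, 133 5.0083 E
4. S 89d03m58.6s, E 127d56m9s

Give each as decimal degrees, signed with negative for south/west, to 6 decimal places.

Point 1:
  Latitude: degrees = first 2 digits = 46, minutes = 17.0153; 46 + 17.0153/60 = 46.2835883
  N → positive
  λ: degrees = first 3 digits = 102, minutes = 14.7552; 102 + 14.7552/60 = 102.2459200
  W ⇒ negate
Point 2:
  Lat: split at 2 digits → 27° and 29.7448′; 27 + 29.7448/60 = 27.4957467
  S ⇒ negate
  Lon: split at 3 digits → 179° and 15.4269′; 179 + 15.4269/60 = 179.2571150
  E → positive
Point 3:
  φ: 83 + 33.227/60 = 83.5537833
  hemisphere S, so the sign is −
  Longitude: 5.0083′ = 0.083472°; total 133.0834717
  E → positive
Point 4:
  φ: 89 + 3/60 + 58.6/3600 = 89.0662778
  S → negative
  Lon: 127° + 56/60 + 9/3600 = 127 + 0.933333 + 0.002500 = 127.9358333
  E → positive

1. 46.283588, -102.245920
2. -27.495747, 179.257115
3. -83.553783, 133.083472
4. -89.066278, 127.935833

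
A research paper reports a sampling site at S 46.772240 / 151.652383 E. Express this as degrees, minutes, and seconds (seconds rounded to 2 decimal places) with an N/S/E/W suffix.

46°46′20.06″ S, 151°39′8.58″ E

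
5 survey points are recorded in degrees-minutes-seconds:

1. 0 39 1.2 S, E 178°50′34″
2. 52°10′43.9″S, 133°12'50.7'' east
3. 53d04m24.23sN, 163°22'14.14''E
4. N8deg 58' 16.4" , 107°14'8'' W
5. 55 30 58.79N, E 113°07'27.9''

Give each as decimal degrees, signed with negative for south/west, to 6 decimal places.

1. -0.650333, 178.842778
2. -52.178861, 133.214083
3. 53.073397, 163.370594
4. 8.971222, -107.235556
5. 55.516331, 113.124417

Point 1:
  Latitude: 39′ + 1.2″ = 39.02000′; 0 + 39.02000/60 = 0.6503333
  hemisphere S, so the sign is −
  Longitude: 50′ + 34″ = 50.56667′; 178 + 50.56667/60 = 178.8427778
  E → positive
Point 2:
  Lat: 52° + 10/60 + 43.9/3600 = 52 + 0.166667 + 0.012194 = 52.1788611
  S ⇒ negate
  Longitude: 133 + 12/60 + 50.7/3600 = 133.2140833
  E ⇒ keep positive
Point 3:
  Lat: 53 + 4/60 + 24.23/3600 = 53.0733972
  N ⇒ keep positive
  Longitude: 163 + 22/60 + 14.14/3600 = 163.3705944
  E ⇒ keep positive
Point 4:
  φ: 58′ + 16.4″ = 58.27333′; 8 + 58.27333/60 = 8.9712222
  N ⇒ keep positive
  λ: 107 + 14/60 + 8/3600 = 107.2355556
  W ⇒ negate
Point 5:
  Lat: 55 + 30/60 + 58.79/3600 = 55.5163306
  N → positive
  Longitude: 113 + 7/60 + 27.9/3600 = 113.1244167
  E ⇒ keep positive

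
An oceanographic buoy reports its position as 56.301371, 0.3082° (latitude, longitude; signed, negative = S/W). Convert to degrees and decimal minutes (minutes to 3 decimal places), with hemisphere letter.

Latitude: minutes = (56.301371 − 56) × 60 = 18.08226
Lon: fractional part 0.308200 → 18.49200 minutes

56° 18.082′ N, 0° 18.492′ E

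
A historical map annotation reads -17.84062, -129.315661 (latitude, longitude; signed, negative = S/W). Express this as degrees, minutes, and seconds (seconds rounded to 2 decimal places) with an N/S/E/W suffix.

Latitude is negative → S; |value| = 17.840620
φ: 0.840620° → 50.43720′; 0.43720 × 60 = 26.2320″
Longitude is negative → W; |value| = 129.315661
λ: whole degrees 129; 18.93966′ → 18′ and 56.3796″

17°50′26.23″ S, 129°18′56.38″ W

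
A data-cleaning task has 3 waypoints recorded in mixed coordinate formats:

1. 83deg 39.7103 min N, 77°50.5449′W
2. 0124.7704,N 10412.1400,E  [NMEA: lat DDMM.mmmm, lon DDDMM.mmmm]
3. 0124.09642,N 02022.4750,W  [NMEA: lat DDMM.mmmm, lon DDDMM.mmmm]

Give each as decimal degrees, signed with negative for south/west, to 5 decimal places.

1. 83.66184, -77.84242
2. 1.41284, 104.20233
3. 1.40161, -20.37458

Point 1:
  φ: 39.7103′ = 0.661838°; total 83.661838
  N ⇒ keep positive
  Longitude: 77 + 50.5449/60 = 77.842415
  W → negative
Point 2:
  Lat: degrees = first 2 digits = 1, minutes = 24.7704; 1 + 24.7704/60 = 1.412840
  N ⇒ keep positive
  Longitude: split at 3 digits → 104° and 12.14′; 104 + 12.14/60 = 104.202333
  E → positive
Point 3:
  Latitude: split at 2 digits → 01° and 24.09642′; 1 + 24.09642/60 = 1.401607
  N ⇒ keep positive
  λ: degrees = first 3 digits = 20, minutes = 22.475; 20 + 22.475/60 = 20.374583
  W → negative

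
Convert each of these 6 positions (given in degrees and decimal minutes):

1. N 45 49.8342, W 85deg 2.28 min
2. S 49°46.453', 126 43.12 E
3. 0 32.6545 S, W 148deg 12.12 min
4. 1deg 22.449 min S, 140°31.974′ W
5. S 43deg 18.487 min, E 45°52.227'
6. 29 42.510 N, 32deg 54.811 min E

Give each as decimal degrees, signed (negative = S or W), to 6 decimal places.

Point 1:
  Lat: 45 + 49.8342/60 = 45.8305700
  N ⇒ keep positive
  λ: 85 + 2.28/60 = 85.0380000
  W → negative
Point 2:
  Latitude: 49 + 46.453/60 = 49.7742167
  S → negative
  Longitude: 43.12′ = 0.718667°; total 126.7186667
  E → positive
Point 3:
  φ: 0 + 32.6545/60 = 0.5442417
  hemisphere S, so the sign is −
  λ: 12.12′ = 0.202000°; total 148.2020000
  hemisphere W, so the sign is −
Point 4:
  φ: 1 + 22.449/60 = 1.3741500
  S → negative
  λ: 140 + 31.974/60 = 140.5329000
  W ⇒ negate
Point 5:
  Latitude: 18.487′ = 0.308117°; total 43.3081167
  S ⇒ negate
  Longitude: 52.227′ = 0.870450°; total 45.8704500
  E ⇒ keep positive
Point 6:
  φ: 29 + 42.51/60 = 29.7085000
  N → positive
  Longitude: 54.811′ = 0.913517°; total 32.9135167
  E ⇒ keep positive

1. 45.830570, -85.038000
2. -49.774217, 126.718667
3. -0.544242, -148.202000
4. -1.374150, -140.532900
5. -43.308117, 45.870450
6. 29.708500, 32.913517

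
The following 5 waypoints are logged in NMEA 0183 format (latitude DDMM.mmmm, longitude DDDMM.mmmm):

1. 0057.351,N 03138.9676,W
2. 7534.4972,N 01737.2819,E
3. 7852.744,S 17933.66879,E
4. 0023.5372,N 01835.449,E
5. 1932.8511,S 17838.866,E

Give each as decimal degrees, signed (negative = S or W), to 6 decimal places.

Point 1:
  Lat: degrees = first 2 digits = 0, minutes = 57.351; 0 + 57.351/60 = 0.9558500
  N → positive
  Lon: degrees = first 3 digits = 31, minutes = 38.9676; 31 + 38.9676/60 = 31.6494600
  W ⇒ negate
Point 2:
  φ: split at 2 digits → 75° and 34.4972′; 75 + 34.4972/60 = 75.5749533
  N ⇒ keep positive
  λ: split at 3 digits → 017° and 37.2819′; 17 + 37.2819/60 = 17.6213650
  E ⇒ keep positive
Point 3:
  φ: degrees = first 2 digits = 78, minutes = 52.744; 78 + 52.744/60 = 78.8790667
  S → negative
  Longitude: split at 3 digits → 179° and 33.66879′; 179 + 33.66879/60 = 179.5611465
  E → positive
Point 4:
  Lat: split at 2 digits → 00° and 23.5372′; 0 + 23.5372/60 = 0.3922867
  N ⇒ keep positive
  Longitude: degrees = first 3 digits = 18, minutes = 35.449; 18 + 35.449/60 = 18.5908167
  E ⇒ keep positive
Point 5:
  Latitude: degrees = first 2 digits = 19, minutes = 32.8511; 19 + 32.8511/60 = 19.5475183
  S → negative
  Longitude: split at 3 digits → 178° and 38.866′; 178 + 38.866/60 = 178.6477667
  E ⇒ keep positive

1. 0.955850, -31.649460
2. 75.574953, 17.621365
3. -78.879067, 179.561147
4. 0.392287, 18.590817
5. -19.547518, 178.647767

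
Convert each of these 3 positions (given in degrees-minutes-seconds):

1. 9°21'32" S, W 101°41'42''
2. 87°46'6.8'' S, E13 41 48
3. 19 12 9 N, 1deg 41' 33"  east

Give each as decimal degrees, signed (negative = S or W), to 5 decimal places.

1. -9.35889, -101.69500
2. -87.76856, 13.69667
3. 19.20250, 1.69250

Point 1:
  Latitude: 9° + 21/60 + 32/3600 = 9 + 0.350000 + 0.008889 = 9.358889
  hemisphere S, so the sign is −
  Lon: 41′ + 42″ = 41.70000′; 101 + 41.70000/60 = 101.695000
  hemisphere W, so the sign is −
Point 2:
  Lat: 87 + 46/60 + 6.8/3600 = 87.768556
  hemisphere S, so the sign is −
  λ: 13° + 41/60 + 48/3600 = 13 + 0.683333 + 0.013333 = 13.696667
  E → positive
Point 3:
  Lat: 19° + 12/60 + 9/3600 = 19 + 0.200000 + 0.002500 = 19.202500
  N ⇒ keep positive
  Longitude: 1 + 41/60 + 33/3600 = 1.692500
  E → positive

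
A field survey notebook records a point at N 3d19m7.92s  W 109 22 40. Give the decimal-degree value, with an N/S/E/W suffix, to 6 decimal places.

3.318867° N, 109.377778° W

Lat: 3 + 19/60 + 7.92/3600 = 3.3188667
Longitude: 109° + 22/60 + 40/3600 = 109 + 0.366667 + 0.011111 = 109.3777778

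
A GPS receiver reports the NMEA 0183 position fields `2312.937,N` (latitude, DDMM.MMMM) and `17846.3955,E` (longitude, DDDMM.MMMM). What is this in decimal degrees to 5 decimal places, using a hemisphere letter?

23.21562° N, 178.77326° E

Latitude: degrees = first 2 digits = 23, minutes = 12.937; 23 + 12.937/60 = 23.215617
λ: split at 3 digits → 178° and 46.3955′; 178 + 46.3955/60 = 178.773258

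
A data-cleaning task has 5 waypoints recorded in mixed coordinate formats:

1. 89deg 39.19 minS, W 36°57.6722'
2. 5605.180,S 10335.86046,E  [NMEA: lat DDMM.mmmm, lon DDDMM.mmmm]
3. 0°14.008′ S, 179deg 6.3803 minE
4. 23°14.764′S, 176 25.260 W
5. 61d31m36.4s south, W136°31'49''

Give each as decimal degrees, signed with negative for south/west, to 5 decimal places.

Point 1:
  Latitude: 39.19′ = 0.653167°; total 89.653167
  S → negative
  λ: 36 + 57.6722/60 = 36.961203
  W ⇒ negate
Point 2:
  Latitude: degrees = first 2 digits = 56, minutes = 5.18; 56 + 5.18/60 = 56.086333
  S ⇒ negate
  λ: split at 3 digits → 103° and 35.86046′; 103 + 35.86046/60 = 103.597674
  E ⇒ keep positive
Point 3:
  φ: 14.008′ = 0.233467°; total 0.233467
  S → negative
  Longitude: 179 + 6.3803/60 = 179.106338
  E ⇒ keep positive
Point 4:
  Latitude: 14.764′ = 0.246067°; total 23.246067
  S → negative
  λ: 176 + 25.26/60 = 176.421000
  W ⇒ negate
Point 5:
  Lat: 61 + 31/60 + 36.4/3600 = 61.526778
  S → negative
  Lon: 136° + 31/60 + 49/3600 = 136 + 0.516667 + 0.013611 = 136.530278
  hemisphere W, so the sign is −

1. -89.65317, -36.96120
2. -56.08633, 103.59767
3. -0.23347, 179.10634
4. -23.24607, -176.42100
5. -61.52678, -136.53028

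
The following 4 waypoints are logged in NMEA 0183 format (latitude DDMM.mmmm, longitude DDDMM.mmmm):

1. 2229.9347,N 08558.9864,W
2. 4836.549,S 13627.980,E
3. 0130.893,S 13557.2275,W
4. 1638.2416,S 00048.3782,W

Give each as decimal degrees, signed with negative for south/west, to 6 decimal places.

Point 1:
  Lat: split at 2 digits → 22° and 29.9347′; 22 + 29.9347/60 = 22.4989117
  N ⇒ keep positive
  Longitude: split at 3 digits → 085° and 58.9864′; 85 + 58.9864/60 = 85.9831067
  W ⇒ negate
Point 2:
  φ: degrees = first 2 digits = 48, minutes = 36.549; 48 + 36.549/60 = 48.6091500
  S ⇒ negate
  λ: split at 3 digits → 136° and 27.98′; 136 + 27.98/60 = 136.4663333
  E → positive
Point 3:
  Latitude: degrees = first 2 digits = 1, minutes = 30.893; 1 + 30.893/60 = 1.5148833
  hemisphere S, so the sign is −
  Longitude: split at 3 digits → 135° and 57.2275′; 135 + 57.2275/60 = 135.9537917
  W ⇒ negate
Point 4:
  φ: degrees = first 2 digits = 16, minutes = 38.2416; 16 + 38.2416/60 = 16.6373600
  S → negative
  λ: split at 3 digits → 000° and 48.3782′; 0 + 48.3782/60 = 0.8063033
  hemisphere W, so the sign is −

1. 22.498912, -85.983107
2. -48.609150, 136.466333
3. -1.514883, -135.953792
4. -16.637360, -0.806303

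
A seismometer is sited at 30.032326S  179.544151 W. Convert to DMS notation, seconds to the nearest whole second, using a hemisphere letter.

φ: 0.032326 × 60 = 1.93956′ → 1′, remainder × 60 = 56.37″
λ: 0.544151 × 60 = 32.64906′ → 32′, remainder × 60 = 38.94″

30°01′56″ S, 179°32′39″ W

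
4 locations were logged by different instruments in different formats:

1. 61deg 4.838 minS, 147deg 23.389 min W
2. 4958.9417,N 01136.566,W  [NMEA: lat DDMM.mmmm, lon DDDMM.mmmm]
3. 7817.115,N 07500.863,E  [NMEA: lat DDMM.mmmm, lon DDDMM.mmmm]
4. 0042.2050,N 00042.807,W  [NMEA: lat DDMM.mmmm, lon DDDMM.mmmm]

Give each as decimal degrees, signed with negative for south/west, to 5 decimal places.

1. -61.08063, -147.38982
2. 49.98236, -11.60943
3. 78.28525, 75.01438
4. 0.70342, -0.71345

Point 1:
  Latitude: 61 + 4.838/60 = 61.080633
  S ⇒ negate
  Lon: 23.389′ = 0.389817°; total 147.389817
  W → negative
Point 2:
  Lat: split at 2 digits → 49° and 58.9417′; 49 + 58.9417/60 = 49.982362
  N ⇒ keep positive
  Lon: degrees = first 3 digits = 11, minutes = 36.566; 11 + 36.566/60 = 11.609433
  hemisphere W, so the sign is −
Point 3:
  Latitude: split at 2 digits → 78° and 17.115′; 78 + 17.115/60 = 78.285250
  N ⇒ keep positive
  Lon: split at 3 digits → 075° and 0.863′; 75 + 0.863/60 = 75.014383
  E ⇒ keep positive
Point 4:
  Latitude: degrees = first 2 digits = 0, minutes = 42.205; 0 + 42.205/60 = 0.703417
  N → positive
  Lon: split at 3 digits → 000° and 42.807′; 0 + 42.807/60 = 0.713450
  hemisphere W, so the sign is −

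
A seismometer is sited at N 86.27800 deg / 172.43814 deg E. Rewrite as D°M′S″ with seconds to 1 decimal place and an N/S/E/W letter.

φ: 0.278000° → 16.68000′; 0.68000 × 60 = 40.800″
Longitude: 0.438140 × 60 = 26.28840′ → 26′, remainder × 60 = 17.304″

86°16′40.8″ N, 172°26′17.3″ E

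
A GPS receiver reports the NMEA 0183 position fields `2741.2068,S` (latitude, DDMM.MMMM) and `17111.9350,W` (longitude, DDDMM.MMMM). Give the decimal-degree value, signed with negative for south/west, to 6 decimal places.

Latitude: split at 2 digits → 27° and 41.2068′; 27 + 41.2068/60 = 27.6867800
hemisphere S, so the sign is −
Lon: degrees = first 3 digits = 171, minutes = 11.935; 171 + 11.935/60 = 171.1989167
hemisphere W, so the sign is −

-27.686780, -171.198917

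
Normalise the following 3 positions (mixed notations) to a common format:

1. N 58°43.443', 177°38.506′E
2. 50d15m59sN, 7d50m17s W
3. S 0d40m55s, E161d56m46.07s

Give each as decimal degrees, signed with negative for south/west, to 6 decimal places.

Point 1:
  Lat: 43.443′ = 0.724050°; total 58.7240500
  N ⇒ keep positive
  λ: 177 + 38.506/60 = 177.6417667
  E → positive
Point 2:
  Latitude: 50 + 15/60 + 59/3600 = 50.2663889
  N → positive
  λ: 7° + 50/60 + 17/3600 = 7 + 0.833333 + 0.004722 = 7.8380556
  hemisphere W, so the sign is −
Point 3:
  φ: 0 + 40/60 + 55/3600 = 0.6819444
  S ⇒ negate
  Lon: 161° + 56/60 + 46.07/3600 = 161 + 0.933333 + 0.012797 = 161.9461306
  E → positive

1. 58.724050, 177.641767
2. 50.266389, -7.838056
3. -0.681944, 161.946131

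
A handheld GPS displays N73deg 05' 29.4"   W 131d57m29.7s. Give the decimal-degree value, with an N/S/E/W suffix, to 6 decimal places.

φ: 73° + 5/60 + 29.4/3600 = 73 + 0.083333 + 0.008167 = 73.0915000
Lon: 57′ + 29.7″ = 57.49500′; 131 + 57.49500/60 = 131.9582500

73.091500° N, 131.958250° W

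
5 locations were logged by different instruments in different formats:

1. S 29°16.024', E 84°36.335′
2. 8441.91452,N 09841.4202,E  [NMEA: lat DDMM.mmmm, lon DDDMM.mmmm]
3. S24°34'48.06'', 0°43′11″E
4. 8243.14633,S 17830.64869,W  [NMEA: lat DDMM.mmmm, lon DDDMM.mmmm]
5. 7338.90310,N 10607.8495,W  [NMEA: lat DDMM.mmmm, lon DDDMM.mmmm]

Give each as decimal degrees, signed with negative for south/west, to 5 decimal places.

1. -29.26707, 84.60558
2. 84.69858, 98.69034
3. -24.58002, 0.71972
4. -82.71911, -178.51081
5. 73.64839, -106.13083

Point 1:
  Lat: 16.024′ = 0.267067°; total 29.267067
  S → negative
  Lon: 84 + 36.335/60 = 84.605583
  E → positive
Point 2:
  φ: degrees = first 2 digits = 84, minutes = 41.91452; 84 + 41.91452/60 = 84.698575
  N ⇒ keep positive
  λ: split at 3 digits → 098° and 41.4202′; 98 + 41.4202/60 = 98.690337
  E → positive
Point 3:
  Latitude: 34′ + 48.06″ = 34.80100′; 24 + 34.80100/60 = 24.580017
  S ⇒ negate
  Longitude: 0° + 43/60 + 11/3600 = 0 + 0.716667 + 0.003056 = 0.719722
  E ⇒ keep positive
Point 4:
  Lat: split at 2 digits → 82° and 43.14633′; 82 + 43.14633/60 = 82.719106
  hemisphere S, so the sign is −
  λ: degrees = first 3 digits = 178, minutes = 30.64869; 178 + 30.64869/60 = 178.510812
  W ⇒ negate
Point 5:
  Latitude: degrees = first 2 digits = 73, minutes = 38.9031; 73 + 38.9031/60 = 73.648385
  N ⇒ keep positive
  Lon: degrees = first 3 digits = 106, minutes = 7.8495; 106 + 7.8495/60 = 106.130825
  W → negative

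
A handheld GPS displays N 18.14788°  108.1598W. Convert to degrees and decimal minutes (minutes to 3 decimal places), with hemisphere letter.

φ: 18° + 0.147880 × 60 = 18° 8.87280′
Longitude: fractional part 0.159800 → 9.58800 minutes

18° 8.873′ N, 108° 9.588′ W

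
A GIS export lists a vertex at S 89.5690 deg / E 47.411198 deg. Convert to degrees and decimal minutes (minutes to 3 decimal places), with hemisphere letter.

89° 34.140′ S, 47° 24.672′ E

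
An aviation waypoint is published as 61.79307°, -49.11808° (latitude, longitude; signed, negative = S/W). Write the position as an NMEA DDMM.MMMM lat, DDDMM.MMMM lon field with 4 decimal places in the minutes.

6147.5842,N / 04907.0848,W

Latitude: 61° + 0.793070 × 60 = 61° 47.584200′
Longitude is negative → W; |value| = 49.118080
Lon: minutes = (49.118080 − 49) × 60 = 7.084800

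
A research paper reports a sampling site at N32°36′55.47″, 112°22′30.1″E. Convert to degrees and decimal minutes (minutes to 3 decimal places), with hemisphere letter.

Latitude: seconds/60 = 0.92450; minutes = 36 + 0.92450 = 36.92450
λ: 22 + 30.1/60 = 22.50167′

32° 36.925′ N, 112° 22.502′ E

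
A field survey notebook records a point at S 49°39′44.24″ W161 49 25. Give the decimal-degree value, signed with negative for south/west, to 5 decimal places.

Latitude: 39′ + 44.24″ = 39.73733′; 49 + 39.73733/60 = 49.662289
S ⇒ negate
λ: 161 + 49/60 + 25/3600 = 161.823611
W ⇒ negate

-49.66229, -161.82361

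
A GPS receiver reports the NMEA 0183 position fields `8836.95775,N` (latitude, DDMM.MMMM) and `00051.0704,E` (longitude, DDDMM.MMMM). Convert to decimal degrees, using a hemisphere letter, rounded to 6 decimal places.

Latitude: degrees = first 2 digits = 88, minutes = 36.95775; 88 + 36.95775/60 = 88.6159625
λ: split at 3 digits → 000° and 51.0704′; 0 + 51.0704/60 = 0.8511733

88.615963° N, 0.851173° E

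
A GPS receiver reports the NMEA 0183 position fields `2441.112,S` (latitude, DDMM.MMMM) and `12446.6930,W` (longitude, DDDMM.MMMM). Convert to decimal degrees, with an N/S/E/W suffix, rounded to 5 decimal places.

φ: split at 2 digits → 24° and 41.112′; 24 + 41.112/60 = 24.685200
Longitude: degrees = first 3 digits = 124, minutes = 46.693; 124 + 46.693/60 = 124.778217

24.68520° S, 124.77822° W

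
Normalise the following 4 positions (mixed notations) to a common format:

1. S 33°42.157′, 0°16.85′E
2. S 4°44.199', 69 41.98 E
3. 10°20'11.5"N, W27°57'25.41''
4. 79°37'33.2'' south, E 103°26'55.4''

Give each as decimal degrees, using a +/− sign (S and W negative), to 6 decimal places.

1. -33.702617, 0.280833
2. -4.736650, 69.699667
3. 10.336528, -27.957058
4. -79.625889, 103.448722

Point 1:
  φ: 42.157′ = 0.702617°; total 33.7026167
  S → negative
  Lon: 16.85′ = 0.280833°; total 0.2808333
  E → positive
Point 2:
  φ: 44.199′ = 0.736650°; total 4.7366500
  S ⇒ negate
  Longitude: 41.98′ = 0.699667°; total 69.6996667
  E ⇒ keep positive
Point 3:
  Latitude: 10° + 20/60 + 11.5/3600 = 10 + 0.333333 + 0.003194 = 10.3365278
  N ⇒ keep positive
  λ: 57′ + 25.41″ = 57.42350′; 27 + 57.42350/60 = 27.9570583
  W → negative
Point 4:
  φ: 79° + 37/60 + 33.2/3600 = 79 + 0.616667 + 0.009222 = 79.6258889
  S ⇒ negate
  λ: 103° + 26/60 + 55.4/3600 = 103 + 0.433333 + 0.015389 = 103.4487222
  E → positive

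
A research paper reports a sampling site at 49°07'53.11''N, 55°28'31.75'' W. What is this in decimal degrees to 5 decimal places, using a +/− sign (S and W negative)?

49.13142, -55.47549

Lat: 49° + 7/60 + 53.11/3600 = 49 + 0.116667 + 0.014753 = 49.131419
N → positive
λ: 55° + 28/60 + 31.75/3600 = 55 + 0.466667 + 0.008819 = 55.475486
hemisphere W, so the sign is −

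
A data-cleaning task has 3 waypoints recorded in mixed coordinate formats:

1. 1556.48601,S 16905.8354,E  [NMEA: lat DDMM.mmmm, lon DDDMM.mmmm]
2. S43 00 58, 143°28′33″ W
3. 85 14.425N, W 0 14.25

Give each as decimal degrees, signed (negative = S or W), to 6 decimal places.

Point 1:
  φ: split at 2 digits → 15° and 56.48601′; 15 + 56.48601/60 = 15.9414335
  hemisphere S, so the sign is −
  Lon: degrees = first 3 digits = 169, minutes = 5.8354; 169 + 5.8354/60 = 169.0972567
  E ⇒ keep positive
Point 2:
  φ: 43 + 0/60 + 58/3600 = 43.0161111
  S ⇒ negate
  Longitude: 143 + 28/60 + 33/3600 = 143.4758333
  W ⇒ negate
Point 3:
  Latitude: 85 + 14.425/60 = 85.2404167
  N → positive
  λ: 14.25′ = 0.237500°; total 0.2375000
  hemisphere W, so the sign is −

1. -15.941434, 169.097257
2. -43.016111, -143.475833
3. 85.240417, -0.237500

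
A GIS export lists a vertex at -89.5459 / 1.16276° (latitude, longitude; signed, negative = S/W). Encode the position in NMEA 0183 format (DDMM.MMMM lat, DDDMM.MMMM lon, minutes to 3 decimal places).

Latitude is negative → S; |value| = 89.545900
Lat: 89° + 0.545900 × 60 = 89° 32.75400′
Lon: fractional part 0.162760 → 9.76560 minutes

8932.754,S / 00109.766,E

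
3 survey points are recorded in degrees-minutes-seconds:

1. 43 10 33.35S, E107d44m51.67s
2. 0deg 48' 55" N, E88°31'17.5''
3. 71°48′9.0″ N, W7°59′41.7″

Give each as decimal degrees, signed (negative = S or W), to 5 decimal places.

Point 1:
  Lat: 43 + 10/60 + 33.35/3600 = 43.175931
  hemisphere S, so the sign is −
  Longitude: 107° + 44/60 + 51.67/3600 = 107 + 0.733333 + 0.014353 = 107.747686
  E → positive
Point 2:
  Lat: 0 + 48/60 + 55/3600 = 0.815278
  N → positive
  λ: 88° + 31/60 + 17.5/3600 = 88 + 0.516667 + 0.004861 = 88.521528
  E ⇒ keep positive
Point 3:
  φ: 71 + 48/60 + 9/3600 = 71.802500
  N ⇒ keep positive
  Lon: 7 + 59/60 + 41.7/3600 = 7.994917
  W → negative

1. -43.17593, 107.74769
2. 0.81528, 88.52153
3. 71.80250, -7.99492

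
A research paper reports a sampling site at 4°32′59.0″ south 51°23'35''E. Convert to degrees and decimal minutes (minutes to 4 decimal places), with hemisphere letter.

φ: seconds/60 = 0.98333; minutes = 32 + 0.98333 = 32.983333
Lon: 23 + 35/60 = 23.583333′

4° 32.9833′ S, 51° 23.5833′ E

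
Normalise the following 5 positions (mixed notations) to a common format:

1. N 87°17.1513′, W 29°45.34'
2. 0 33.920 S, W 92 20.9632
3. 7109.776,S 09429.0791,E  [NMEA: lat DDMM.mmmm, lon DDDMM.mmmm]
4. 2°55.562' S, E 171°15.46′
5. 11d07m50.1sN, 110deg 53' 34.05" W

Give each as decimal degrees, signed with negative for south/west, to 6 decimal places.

1. 87.285855, -29.755667
2. -0.565333, -92.349387
3. -71.162933, 94.484652
4. -2.926033, 171.257667
5. 11.130583, -110.892792

Point 1:
  Latitude: 17.1513′ = 0.285855°; total 87.2858550
  N → positive
  Longitude: 29 + 45.34/60 = 29.7556667
  W ⇒ negate
Point 2:
  Latitude: 33.92′ = 0.565333°; total 0.5653333
  S ⇒ negate
  Longitude: 92 + 20.9632/60 = 92.3493867
  W ⇒ negate
Point 3:
  Latitude: split at 2 digits → 71° and 9.776′; 71 + 9.776/60 = 71.1629333
  S → negative
  Longitude: split at 3 digits → 094° and 29.0791′; 94 + 29.0791/60 = 94.4846517
  E → positive
Point 4:
  Latitude: 55.562′ = 0.926033°; total 2.9260333
  S → negative
  Longitude: 15.46′ = 0.257667°; total 171.2576667
  E ⇒ keep positive
Point 5:
  φ: 7′ + 50.1″ = 7.83500′; 11 + 7.83500/60 = 11.1305833
  N ⇒ keep positive
  Lon: 110° + 53/60 + 34.05/3600 = 110 + 0.883333 + 0.009458 = 110.8927917
  W → negative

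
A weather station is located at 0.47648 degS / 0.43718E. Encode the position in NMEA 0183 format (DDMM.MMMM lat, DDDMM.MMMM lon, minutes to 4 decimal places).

0028.5888,S / 00026.2308,E

Latitude: 0° + 0.476480 × 60 = 0° 28.588800′
λ: 0° + 0.437180 × 60 = 0° 26.230800′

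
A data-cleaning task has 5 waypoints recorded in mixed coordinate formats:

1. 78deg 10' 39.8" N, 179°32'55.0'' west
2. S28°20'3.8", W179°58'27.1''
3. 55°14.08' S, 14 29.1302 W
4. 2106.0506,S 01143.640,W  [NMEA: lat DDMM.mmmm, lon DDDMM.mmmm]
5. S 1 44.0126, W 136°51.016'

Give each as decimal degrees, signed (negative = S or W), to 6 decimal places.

1. 78.177722, -179.548611
2. -28.334389, -179.974194
3. -55.234667, -14.485503
4. -21.100843, -11.727333
5. -1.733543, -136.850267

Point 1:
  Lat: 10′ + 39.8″ = 10.66333′; 78 + 10.66333/60 = 78.1777222
  N → positive
  Longitude: 179° + 32/60 + 55/3600 = 179 + 0.533333 + 0.015278 = 179.5486111
  hemisphere W, so the sign is −
Point 2:
  Lat: 28 + 20/60 + 3.8/3600 = 28.3343889
  S ⇒ negate
  Longitude: 58′ + 27.1″ = 58.45167′; 179 + 58.45167/60 = 179.9741944
  W → negative
Point 3:
  Latitude: 55 + 14.08/60 = 55.2346667
  S → negative
  Lon: 29.1302′ = 0.485503°; total 14.4855033
  hemisphere W, so the sign is −
Point 4:
  φ: split at 2 digits → 21° and 6.0506′; 21 + 6.0506/60 = 21.1008433
  hemisphere S, so the sign is −
  Lon: degrees = first 3 digits = 11, minutes = 43.64; 11 + 43.64/60 = 11.7273333
  W → negative
Point 5:
  φ: 1 + 44.0126/60 = 1.7335433
  S → negative
  Lon: 51.016′ = 0.850267°; total 136.8502667
  W ⇒ negate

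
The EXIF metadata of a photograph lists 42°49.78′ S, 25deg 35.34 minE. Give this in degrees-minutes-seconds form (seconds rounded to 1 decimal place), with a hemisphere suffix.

φ: 49.78000′ → 49′ and 0.78000 × 60 = 46.800″
λ: 35.34000′ → 35′ and 0.34000 × 60 = 20.400″

42°49′46.8″ S, 25°35′20.4″ E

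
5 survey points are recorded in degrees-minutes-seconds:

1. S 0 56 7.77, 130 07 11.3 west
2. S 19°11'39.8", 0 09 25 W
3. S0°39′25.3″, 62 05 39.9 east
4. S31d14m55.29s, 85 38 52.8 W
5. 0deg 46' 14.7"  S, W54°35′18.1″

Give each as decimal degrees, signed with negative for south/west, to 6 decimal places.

Point 1:
  Latitude: 0 + 56/60 + 7.77/3600 = 0.9354917
  S → negative
  Lon: 130 + 7/60 + 11.3/3600 = 130.1198056
  hemisphere W, so the sign is −
Point 2:
  φ: 11′ + 39.8″ = 11.66333′; 19 + 11.66333/60 = 19.1943889
  S ⇒ negate
  Longitude: 9′ + 25″ = 9.41667′; 0 + 9.41667/60 = 0.1569444
  W → negative
Point 3:
  Lat: 0° + 39/60 + 25.3/3600 = 0 + 0.650000 + 0.007028 = 0.6570278
  S ⇒ negate
  λ: 62 + 5/60 + 39.9/3600 = 62.0944167
  E → positive
Point 4:
  Lat: 31 + 14/60 + 55.29/3600 = 31.2486917
  S → negative
  Longitude: 85 + 38/60 + 52.8/3600 = 85.6480000
  W → negative
Point 5:
  Lat: 0 + 46/60 + 14.7/3600 = 0.7707500
  hemisphere S, so the sign is −
  Longitude: 54° + 35/60 + 18.1/3600 = 54 + 0.583333 + 0.005028 = 54.5883611
  hemisphere W, so the sign is −

1. -0.935492, -130.119806
2. -19.194389, -0.156944
3. -0.657028, 62.094417
4. -31.248692, -85.648000
5. -0.770750, -54.588361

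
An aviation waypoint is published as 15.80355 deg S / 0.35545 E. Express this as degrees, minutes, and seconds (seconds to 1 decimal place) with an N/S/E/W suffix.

φ: 0.803550 × 60 = 48.21300′ → 48′, remainder × 60 = 12.780″
λ: 0.355450 × 60 = 21.32700′ → 21′, remainder × 60 = 19.620″

15°48′12.8″ S, 0°21′19.6″ E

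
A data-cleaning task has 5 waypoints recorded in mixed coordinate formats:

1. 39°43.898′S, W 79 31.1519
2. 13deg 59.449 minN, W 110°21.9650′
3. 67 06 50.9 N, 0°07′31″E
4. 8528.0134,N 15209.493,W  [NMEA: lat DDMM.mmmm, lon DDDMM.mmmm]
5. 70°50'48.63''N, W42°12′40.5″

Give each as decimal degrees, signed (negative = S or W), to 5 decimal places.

1. -39.73163, -79.51920
2. 13.99082, -110.36608
3. 67.11414, 0.12528
4. 85.46689, -152.15822
5. 70.84684, -42.21125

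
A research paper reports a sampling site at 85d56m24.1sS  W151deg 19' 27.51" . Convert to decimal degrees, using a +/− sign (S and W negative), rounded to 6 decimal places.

-85.940028, -151.324308

φ: 85° + 56/60 + 24.1/3600 = 85 + 0.933333 + 0.006694 = 85.9400278
hemisphere S, so the sign is −
Longitude: 151 + 19/60 + 27.51/3600 = 151.3243083
W ⇒ negate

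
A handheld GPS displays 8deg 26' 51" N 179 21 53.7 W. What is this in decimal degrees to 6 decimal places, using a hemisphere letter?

8.447500° N, 179.364917° W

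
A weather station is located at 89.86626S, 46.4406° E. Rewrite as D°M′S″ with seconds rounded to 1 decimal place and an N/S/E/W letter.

89°51′58.5″ S, 46°26′26.2″ E

φ: whole degrees 89; 51.97560′ → 51′ and 58.536″
Lon: 0.440600 × 60 = 26.43600′ → 26′, remainder × 60 = 26.160″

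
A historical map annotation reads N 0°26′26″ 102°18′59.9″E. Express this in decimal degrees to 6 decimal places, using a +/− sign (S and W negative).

0.440556, 102.316639

Latitude: 0° + 26/60 + 26/3600 = 0 + 0.433333 + 0.007222 = 0.4405556
N → positive
λ: 102° + 18/60 + 59.9/3600 = 102 + 0.300000 + 0.016639 = 102.3166389
E → positive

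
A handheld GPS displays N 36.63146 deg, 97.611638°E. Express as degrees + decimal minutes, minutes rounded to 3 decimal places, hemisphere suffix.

36° 37.888′ N, 97° 36.698′ E

Lat: 36° + 0.631460 × 60 = 36° 37.88760′
λ: 97° + 0.611638 × 60 = 97° 36.69828′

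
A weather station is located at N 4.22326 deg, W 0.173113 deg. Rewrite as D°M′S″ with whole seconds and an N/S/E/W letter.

φ: 0.223260 × 60 = 13.39560′ → 13′, remainder × 60 = 23.74″
Lon: 0.173113° → 10.38678′; 0.38678 × 60 = 23.21″

4°13′24″ N, 0°10′23″ W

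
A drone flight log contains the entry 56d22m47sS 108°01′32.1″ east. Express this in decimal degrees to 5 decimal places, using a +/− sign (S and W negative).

φ: 56° + 22/60 + 47/3600 = 56 + 0.366667 + 0.013056 = 56.379722
S → negative
λ: 1′ + 32.1″ = 1.53500′; 108 + 1.53500/60 = 108.025583
E → positive

-56.37972, 108.02558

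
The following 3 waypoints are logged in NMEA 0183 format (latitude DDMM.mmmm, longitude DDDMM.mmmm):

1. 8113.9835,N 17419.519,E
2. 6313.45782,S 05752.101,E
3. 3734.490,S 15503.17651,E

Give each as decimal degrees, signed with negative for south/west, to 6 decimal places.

Point 1:
  φ: degrees = first 2 digits = 81, minutes = 13.9835; 81 + 13.9835/60 = 81.2330583
  N → positive
  λ: split at 3 digits → 174° and 19.519′; 174 + 19.519/60 = 174.3253167
  E → positive
Point 2:
  φ: split at 2 digits → 63° and 13.45782′; 63 + 13.45782/60 = 63.2242970
  S ⇒ negate
  Lon: split at 3 digits → 057° and 52.101′; 57 + 52.101/60 = 57.8683500
  E ⇒ keep positive
Point 3:
  Lat: degrees = first 2 digits = 37, minutes = 34.49; 37 + 34.49/60 = 37.5748333
  S → negative
  Lon: split at 3 digits → 155° and 3.17651′; 155 + 3.17651/60 = 155.0529418
  E ⇒ keep positive

1. 81.233058, 174.325317
2. -63.224297, 57.868350
3. -37.574833, 155.052942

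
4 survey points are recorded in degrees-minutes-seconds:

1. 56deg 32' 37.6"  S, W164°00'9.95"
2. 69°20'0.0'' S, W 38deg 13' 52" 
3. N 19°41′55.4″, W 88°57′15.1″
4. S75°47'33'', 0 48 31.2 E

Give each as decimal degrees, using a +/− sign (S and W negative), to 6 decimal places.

1. -56.543778, -164.002764
2. -69.333333, -38.231111
3. 19.698722, -88.954194
4. -75.792500, 0.808667

Point 1:
  Latitude: 32′ + 37.6″ = 32.62667′; 56 + 32.62667/60 = 56.5437778
  hemisphere S, so the sign is −
  Lon: 0′ + 9.95″ = 0.16583′; 164 + 0.16583/60 = 164.0027639
  W → negative
Point 2:
  Latitude: 69° + 20/60 + 0/3600 = 69 + 0.333333 + 0.000000 = 69.3333333
  S → negative
  Longitude: 38° + 13/60 + 52/3600 = 38 + 0.216667 + 0.014444 = 38.2311111
  hemisphere W, so the sign is −
Point 3:
  φ: 19 + 41/60 + 55.4/3600 = 19.6987222
  N ⇒ keep positive
  λ: 57′ + 15.1″ = 57.25167′; 88 + 57.25167/60 = 88.9541944
  W ⇒ negate
Point 4:
  Latitude: 75° + 47/60 + 33/3600 = 75 + 0.783333 + 0.009167 = 75.7925000
  S ⇒ negate
  Longitude: 0° + 48/60 + 31.2/3600 = 0 + 0.800000 + 0.008667 = 0.8086667
  E → positive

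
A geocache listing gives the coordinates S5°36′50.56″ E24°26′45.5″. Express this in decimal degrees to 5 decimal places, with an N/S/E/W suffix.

φ: 5 + 36/60 + 50.56/3600 = 5.614044
Longitude: 26′ + 45.5″ = 26.75833′; 24 + 26.75833/60 = 24.445972

5.61404° S, 24.44597° E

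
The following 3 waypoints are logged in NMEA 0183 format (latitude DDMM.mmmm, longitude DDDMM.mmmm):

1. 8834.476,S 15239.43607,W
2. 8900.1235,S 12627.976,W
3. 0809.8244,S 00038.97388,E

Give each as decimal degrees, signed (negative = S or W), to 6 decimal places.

1. -88.574600, -152.657268
2. -89.002058, -126.466267
3. -8.163740, 0.649565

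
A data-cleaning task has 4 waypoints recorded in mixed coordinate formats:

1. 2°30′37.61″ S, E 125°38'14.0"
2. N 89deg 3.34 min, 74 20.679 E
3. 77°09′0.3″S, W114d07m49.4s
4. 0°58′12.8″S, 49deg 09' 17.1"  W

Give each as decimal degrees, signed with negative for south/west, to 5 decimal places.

Point 1:
  Lat: 2° + 30/60 + 37.61/3600 = 2 + 0.500000 + 0.010447 = 2.510447
  S → negative
  λ: 38′ + 14″ = 38.23333′; 125 + 38.23333/60 = 125.637222
  E → positive
Point 2:
  Latitude: 89 + 3.34/60 = 89.055667
  N → positive
  Longitude: 20.679′ = 0.344650°; total 74.344650
  E ⇒ keep positive
Point 3:
  φ: 77 + 9/60 + 0.3/3600 = 77.150083
  S → negative
  Longitude: 7′ + 49.4″ = 7.82333′; 114 + 7.82333/60 = 114.130389
  hemisphere W, so the sign is −
Point 4:
  φ: 0° + 58/60 + 12.8/3600 = 0 + 0.966667 + 0.003556 = 0.970222
  S → negative
  Lon: 49 + 9/60 + 17.1/3600 = 49.154750
  W ⇒ negate

1. -2.51045, 125.63722
2. 89.05567, 74.34465
3. -77.15008, -114.13039
4. -0.97022, -49.15475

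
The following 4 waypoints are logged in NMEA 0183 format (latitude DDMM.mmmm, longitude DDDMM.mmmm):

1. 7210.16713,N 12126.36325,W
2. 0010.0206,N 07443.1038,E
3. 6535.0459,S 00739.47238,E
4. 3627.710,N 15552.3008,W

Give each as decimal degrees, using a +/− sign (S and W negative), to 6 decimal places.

1. 72.169452, -121.439388
2. 0.167010, 74.718397
3. -65.584098, 7.657873
4. 36.461833, -155.871680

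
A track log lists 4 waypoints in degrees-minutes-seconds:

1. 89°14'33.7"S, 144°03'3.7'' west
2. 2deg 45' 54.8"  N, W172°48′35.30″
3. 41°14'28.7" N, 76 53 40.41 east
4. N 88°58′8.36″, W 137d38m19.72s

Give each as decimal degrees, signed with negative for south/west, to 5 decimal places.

1. -89.24269, -144.05103
2. 2.76522, -172.80981
3. 41.24131, 76.89456
4. 88.96899, -137.63881

Point 1:
  Lat: 89 + 14/60 + 33.7/3600 = 89.242694
  S → negative
  λ: 144 + 3/60 + 3.7/3600 = 144.051028
  hemisphere W, so the sign is −
Point 2:
  Lat: 2° + 45/60 + 54.8/3600 = 2 + 0.750000 + 0.015222 = 2.765222
  N ⇒ keep positive
  Longitude: 172° + 48/60 + 35.3/3600 = 172 + 0.800000 + 0.009806 = 172.809806
  W ⇒ negate
Point 3:
  Latitude: 41° + 14/60 + 28.7/3600 = 41 + 0.233333 + 0.007972 = 41.241306
  N → positive
  Longitude: 76 + 53/60 + 40.41/3600 = 76.894558
  E → positive
Point 4:
  Lat: 58′ + 8.36″ = 58.13933′; 88 + 58.13933/60 = 88.968989
  N ⇒ keep positive
  λ: 38′ + 19.72″ = 38.32867′; 137 + 38.32867/60 = 137.638811
  W → negative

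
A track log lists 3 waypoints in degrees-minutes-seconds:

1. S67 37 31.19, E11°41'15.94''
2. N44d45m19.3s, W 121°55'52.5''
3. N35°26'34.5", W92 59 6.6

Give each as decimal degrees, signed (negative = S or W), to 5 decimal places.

1. -67.62533, 11.68776
2. 44.75536, -121.93125
3. 35.44292, -92.98517

Point 1:
  Lat: 67° + 37/60 + 31.19/3600 = 67 + 0.616667 + 0.008664 = 67.625331
  S ⇒ negate
  λ: 41′ + 15.94″ = 41.26567′; 11 + 41.26567/60 = 11.687761
  E → positive
Point 2:
  Lat: 44 + 45/60 + 19.3/3600 = 44.755361
  N → positive
  Longitude: 121° + 55/60 + 52.5/3600 = 121 + 0.916667 + 0.014583 = 121.931250
  W ⇒ negate
Point 3:
  Latitude: 35° + 26/60 + 34.5/3600 = 35 + 0.433333 + 0.009583 = 35.442917
  N ⇒ keep positive
  Lon: 59′ + 6.6″ = 59.11000′; 92 + 59.11000/60 = 92.985167
  W → negative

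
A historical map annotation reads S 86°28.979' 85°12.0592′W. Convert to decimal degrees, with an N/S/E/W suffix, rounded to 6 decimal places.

86.482983° S, 85.200987° W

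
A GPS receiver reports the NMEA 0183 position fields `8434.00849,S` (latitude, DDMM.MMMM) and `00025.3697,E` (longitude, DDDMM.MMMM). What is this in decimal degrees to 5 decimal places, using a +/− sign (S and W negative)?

-84.56681, 0.42283

Lat: split at 2 digits → 84° and 34.00849′; 84 + 34.00849/60 = 84.566808
S → negative
Lon: degrees = first 3 digits = 0, minutes = 25.3697; 0 + 25.3697/60 = 0.422828
E ⇒ keep positive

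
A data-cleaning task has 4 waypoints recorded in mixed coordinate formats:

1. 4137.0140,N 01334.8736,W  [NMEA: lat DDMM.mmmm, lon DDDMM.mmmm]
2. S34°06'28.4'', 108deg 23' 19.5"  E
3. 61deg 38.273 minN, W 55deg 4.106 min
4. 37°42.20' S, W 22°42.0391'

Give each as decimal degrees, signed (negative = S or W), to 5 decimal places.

1. 41.61690, -13.58123
2. -34.10789, 108.38875
3. 61.63788, -55.06843
4. -37.70333, -22.70065

Point 1:
  Lat: degrees = first 2 digits = 41, minutes = 37.014; 41 + 37.014/60 = 41.616900
  N ⇒ keep positive
  Longitude: degrees = first 3 digits = 13, minutes = 34.8736; 13 + 34.8736/60 = 13.581227
  W → negative
Point 2:
  Latitude: 6′ + 28.4″ = 6.47333′; 34 + 6.47333/60 = 34.107889
  hemisphere S, so the sign is −
  Lon: 108° + 23/60 + 19.5/3600 = 108 + 0.383333 + 0.005417 = 108.388750
  E → positive
Point 3:
  φ: 38.273′ = 0.637883°; total 61.637883
  N → positive
  λ: 4.106′ = 0.068433°; total 55.068433
  W ⇒ negate
Point 4:
  Lat: 42.2′ = 0.703333°; total 37.703333
  S → negative
  Lon: 42.0391′ = 0.700652°; total 22.700652
  W ⇒ negate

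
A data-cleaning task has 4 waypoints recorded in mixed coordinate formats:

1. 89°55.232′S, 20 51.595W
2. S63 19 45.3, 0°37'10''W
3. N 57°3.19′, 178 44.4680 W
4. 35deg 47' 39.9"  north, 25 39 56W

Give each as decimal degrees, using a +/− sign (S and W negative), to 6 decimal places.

Point 1:
  Latitude: 89 + 55.232/60 = 89.9205333
  S ⇒ negate
  Lon: 51.595′ = 0.859917°; total 20.8599167
  hemisphere W, so the sign is −
Point 2:
  Lat: 19′ + 45.3″ = 19.75500′; 63 + 19.75500/60 = 63.3292500
  hemisphere S, so the sign is −
  Longitude: 0 + 37/60 + 10/3600 = 0.6194444
  hemisphere W, so the sign is −
Point 3:
  φ: 57 + 3.19/60 = 57.0531667
  N ⇒ keep positive
  Lon: 178 + 44.468/60 = 178.7411333
  hemisphere W, so the sign is −
Point 4:
  φ: 35° + 47/60 + 39.9/3600 = 35 + 0.783333 + 0.011083 = 35.7944167
  N ⇒ keep positive
  Longitude: 25 + 39/60 + 56/3600 = 25.6655556
  hemisphere W, so the sign is −

1. -89.920533, -20.859917
2. -63.329250, -0.619444
3. 57.053167, -178.741133
4. 35.794417, -25.665556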